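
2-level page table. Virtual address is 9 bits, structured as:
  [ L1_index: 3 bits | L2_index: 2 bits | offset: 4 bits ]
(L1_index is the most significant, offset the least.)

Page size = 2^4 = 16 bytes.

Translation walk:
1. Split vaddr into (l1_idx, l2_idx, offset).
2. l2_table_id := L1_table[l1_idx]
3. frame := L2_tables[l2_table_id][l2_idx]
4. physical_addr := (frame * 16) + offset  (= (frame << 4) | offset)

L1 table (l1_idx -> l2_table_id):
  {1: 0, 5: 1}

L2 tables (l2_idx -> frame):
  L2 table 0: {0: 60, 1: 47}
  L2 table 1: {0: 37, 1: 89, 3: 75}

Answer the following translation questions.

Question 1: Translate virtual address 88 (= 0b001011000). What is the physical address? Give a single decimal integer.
Answer: 760

Derivation:
vaddr = 88 = 0b001011000
Split: l1_idx=1, l2_idx=1, offset=8
L1[1] = 0
L2[0][1] = 47
paddr = 47 * 16 + 8 = 760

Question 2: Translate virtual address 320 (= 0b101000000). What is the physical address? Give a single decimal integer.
vaddr = 320 = 0b101000000
Split: l1_idx=5, l2_idx=0, offset=0
L1[5] = 1
L2[1][0] = 37
paddr = 37 * 16 + 0 = 592

Answer: 592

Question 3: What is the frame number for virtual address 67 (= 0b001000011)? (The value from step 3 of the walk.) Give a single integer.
vaddr = 67: l1_idx=1, l2_idx=0
L1[1] = 0; L2[0][0] = 60

Answer: 60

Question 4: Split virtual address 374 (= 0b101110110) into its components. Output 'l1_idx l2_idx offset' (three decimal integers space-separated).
vaddr = 374 = 0b101110110
  top 3 bits -> l1_idx = 5
  next 2 bits -> l2_idx = 3
  bottom 4 bits -> offset = 6

Answer: 5 3 6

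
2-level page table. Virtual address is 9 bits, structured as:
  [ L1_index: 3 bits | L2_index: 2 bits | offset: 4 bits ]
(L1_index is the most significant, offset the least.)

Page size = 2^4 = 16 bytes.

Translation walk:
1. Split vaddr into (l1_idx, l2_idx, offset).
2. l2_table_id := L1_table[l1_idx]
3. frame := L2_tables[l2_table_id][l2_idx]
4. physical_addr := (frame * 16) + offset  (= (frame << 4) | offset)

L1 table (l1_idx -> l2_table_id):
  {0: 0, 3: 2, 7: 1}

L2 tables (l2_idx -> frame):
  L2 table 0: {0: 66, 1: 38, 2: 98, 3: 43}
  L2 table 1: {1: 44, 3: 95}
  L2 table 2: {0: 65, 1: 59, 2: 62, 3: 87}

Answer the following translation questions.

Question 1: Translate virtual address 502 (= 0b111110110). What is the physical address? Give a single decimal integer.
Answer: 1526

Derivation:
vaddr = 502 = 0b111110110
Split: l1_idx=7, l2_idx=3, offset=6
L1[7] = 1
L2[1][3] = 95
paddr = 95 * 16 + 6 = 1526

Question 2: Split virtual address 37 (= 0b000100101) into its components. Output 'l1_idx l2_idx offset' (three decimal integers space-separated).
vaddr = 37 = 0b000100101
  top 3 bits -> l1_idx = 0
  next 2 bits -> l2_idx = 2
  bottom 4 bits -> offset = 5

Answer: 0 2 5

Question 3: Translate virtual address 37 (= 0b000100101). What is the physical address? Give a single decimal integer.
vaddr = 37 = 0b000100101
Split: l1_idx=0, l2_idx=2, offset=5
L1[0] = 0
L2[0][2] = 98
paddr = 98 * 16 + 5 = 1573

Answer: 1573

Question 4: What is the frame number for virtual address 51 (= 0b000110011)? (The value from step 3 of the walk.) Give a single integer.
vaddr = 51: l1_idx=0, l2_idx=3
L1[0] = 0; L2[0][3] = 43

Answer: 43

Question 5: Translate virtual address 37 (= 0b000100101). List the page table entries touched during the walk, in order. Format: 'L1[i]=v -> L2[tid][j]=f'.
vaddr = 37 = 0b000100101
Split: l1_idx=0, l2_idx=2, offset=5

Answer: L1[0]=0 -> L2[0][2]=98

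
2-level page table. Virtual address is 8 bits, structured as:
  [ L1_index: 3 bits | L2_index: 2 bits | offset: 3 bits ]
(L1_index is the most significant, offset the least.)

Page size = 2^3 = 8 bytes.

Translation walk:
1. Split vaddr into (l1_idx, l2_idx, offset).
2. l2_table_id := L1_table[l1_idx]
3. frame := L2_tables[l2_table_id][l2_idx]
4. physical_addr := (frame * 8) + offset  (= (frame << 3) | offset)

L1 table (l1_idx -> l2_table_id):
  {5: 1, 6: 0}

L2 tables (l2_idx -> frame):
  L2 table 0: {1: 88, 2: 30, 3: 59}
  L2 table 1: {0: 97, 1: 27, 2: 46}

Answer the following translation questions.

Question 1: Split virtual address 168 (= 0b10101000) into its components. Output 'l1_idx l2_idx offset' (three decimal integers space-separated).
vaddr = 168 = 0b10101000
  top 3 bits -> l1_idx = 5
  next 2 bits -> l2_idx = 1
  bottom 3 bits -> offset = 0

Answer: 5 1 0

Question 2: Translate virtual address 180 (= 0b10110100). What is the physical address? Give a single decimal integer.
Answer: 372

Derivation:
vaddr = 180 = 0b10110100
Split: l1_idx=5, l2_idx=2, offset=4
L1[5] = 1
L2[1][2] = 46
paddr = 46 * 8 + 4 = 372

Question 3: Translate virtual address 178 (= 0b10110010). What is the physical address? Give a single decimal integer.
Answer: 370

Derivation:
vaddr = 178 = 0b10110010
Split: l1_idx=5, l2_idx=2, offset=2
L1[5] = 1
L2[1][2] = 46
paddr = 46 * 8 + 2 = 370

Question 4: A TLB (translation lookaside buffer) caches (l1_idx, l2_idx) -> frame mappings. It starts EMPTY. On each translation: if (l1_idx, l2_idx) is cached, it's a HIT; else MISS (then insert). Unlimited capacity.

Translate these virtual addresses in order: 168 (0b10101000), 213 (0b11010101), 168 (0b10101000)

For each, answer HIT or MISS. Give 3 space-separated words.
vaddr=168: (5,1) not in TLB -> MISS, insert
vaddr=213: (6,2) not in TLB -> MISS, insert
vaddr=168: (5,1) in TLB -> HIT

Answer: MISS MISS HIT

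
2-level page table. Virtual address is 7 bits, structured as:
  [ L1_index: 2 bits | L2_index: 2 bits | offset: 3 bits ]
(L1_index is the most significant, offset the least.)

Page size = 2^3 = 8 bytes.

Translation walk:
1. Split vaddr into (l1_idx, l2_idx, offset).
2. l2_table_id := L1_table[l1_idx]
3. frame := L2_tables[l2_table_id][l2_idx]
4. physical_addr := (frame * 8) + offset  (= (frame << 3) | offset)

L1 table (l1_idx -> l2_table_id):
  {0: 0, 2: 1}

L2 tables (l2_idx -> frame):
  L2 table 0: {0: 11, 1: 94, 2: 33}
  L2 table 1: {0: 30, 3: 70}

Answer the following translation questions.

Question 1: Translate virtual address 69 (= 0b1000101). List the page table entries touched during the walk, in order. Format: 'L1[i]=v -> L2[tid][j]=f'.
vaddr = 69 = 0b1000101
Split: l1_idx=2, l2_idx=0, offset=5

Answer: L1[2]=1 -> L2[1][0]=30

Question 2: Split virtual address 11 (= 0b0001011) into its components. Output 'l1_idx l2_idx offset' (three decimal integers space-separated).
Answer: 0 1 3

Derivation:
vaddr = 11 = 0b0001011
  top 2 bits -> l1_idx = 0
  next 2 bits -> l2_idx = 1
  bottom 3 bits -> offset = 3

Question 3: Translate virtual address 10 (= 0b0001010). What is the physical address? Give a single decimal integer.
vaddr = 10 = 0b0001010
Split: l1_idx=0, l2_idx=1, offset=2
L1[0] = 0
L2[0][1] = 94
paddr = 94 * 8 + 2 = 754

Answer: 754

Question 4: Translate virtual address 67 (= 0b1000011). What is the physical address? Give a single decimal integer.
Answer: 243

Derivation:
vaddr = 67 = 0b1000011
Split: l1_idx=2, l2_idx=0, offset=3
L1[2] = 1
L2[1][0] = 30
paddr = 30 * 8 + 3 = 243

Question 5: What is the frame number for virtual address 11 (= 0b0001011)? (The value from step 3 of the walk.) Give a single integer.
vaddr = 11: l1_idx=0, l2_idx=1
L1[0] = 0; L2[0][1] = 94

Answer: 94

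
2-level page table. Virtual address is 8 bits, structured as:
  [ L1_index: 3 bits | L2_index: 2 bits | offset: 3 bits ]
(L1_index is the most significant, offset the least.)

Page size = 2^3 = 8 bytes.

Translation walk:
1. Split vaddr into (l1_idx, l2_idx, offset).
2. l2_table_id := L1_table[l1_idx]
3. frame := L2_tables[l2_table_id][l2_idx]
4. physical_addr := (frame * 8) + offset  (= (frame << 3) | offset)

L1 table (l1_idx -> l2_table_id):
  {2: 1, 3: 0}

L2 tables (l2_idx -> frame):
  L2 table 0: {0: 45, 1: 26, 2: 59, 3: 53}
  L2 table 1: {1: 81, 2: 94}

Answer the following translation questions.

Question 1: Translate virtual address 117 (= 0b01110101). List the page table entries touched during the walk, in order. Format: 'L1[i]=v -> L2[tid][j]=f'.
Answer: L1[3]=0 -> L2[0][2]=59

Derivation:
vaddr = 117 = 0b01110101
Split: l1_idx=3, l2_idx=2, offset=5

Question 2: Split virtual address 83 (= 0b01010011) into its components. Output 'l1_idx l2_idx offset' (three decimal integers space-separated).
vaddr = 83 = 0b01010011
  top 3 bits -> l1_idx = 2
  next 2 bits -> l2_idx = 2
  bottom 3 bits -> offset = 3

Answer: 2 2 3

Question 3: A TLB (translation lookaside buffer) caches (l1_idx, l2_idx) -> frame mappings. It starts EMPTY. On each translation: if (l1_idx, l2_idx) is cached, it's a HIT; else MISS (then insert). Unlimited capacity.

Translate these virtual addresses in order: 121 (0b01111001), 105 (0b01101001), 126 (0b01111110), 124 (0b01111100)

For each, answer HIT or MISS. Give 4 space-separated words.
vaddr=121: (3,3) not in TLB -> MISS, insert
vaddr=105: (3,1) not in TLB -> MISS, insert
vaddr=126: (3,3) in TLB -> HIT
vaddr=124: (3,3) in TLB -> HIT

Answer: MISS MISS HIT HIT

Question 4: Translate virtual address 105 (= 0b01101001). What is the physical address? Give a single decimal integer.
vaddr = 105 = 0b01101001
Split: l1_idx=3, l2_idx=1, offset=1
L1[3] = 0
L2[0][1] = 26
paddr = 26 * 8 + 1 = 209

Answer: 209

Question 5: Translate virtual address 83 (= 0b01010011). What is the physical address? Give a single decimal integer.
Answer: 755

Derivation:
vaddr = 83 = 0b01010011
Split: l1_idx=2, l2_idx=2, offset=3
L1[2] = 1
L2[1][2] = 94
paddr = 94 * 8 + 3 = 755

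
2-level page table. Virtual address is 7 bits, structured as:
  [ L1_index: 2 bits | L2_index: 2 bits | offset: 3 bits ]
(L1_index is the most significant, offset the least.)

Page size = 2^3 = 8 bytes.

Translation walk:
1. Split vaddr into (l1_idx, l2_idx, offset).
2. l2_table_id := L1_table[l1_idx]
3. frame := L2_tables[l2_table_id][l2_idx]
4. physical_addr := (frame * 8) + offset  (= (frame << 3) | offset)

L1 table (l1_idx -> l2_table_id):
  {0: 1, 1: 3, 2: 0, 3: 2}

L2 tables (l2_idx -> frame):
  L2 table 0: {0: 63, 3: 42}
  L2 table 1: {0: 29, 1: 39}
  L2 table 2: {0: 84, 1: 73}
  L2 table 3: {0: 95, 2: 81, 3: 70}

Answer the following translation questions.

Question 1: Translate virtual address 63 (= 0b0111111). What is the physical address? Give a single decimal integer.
vaddr = 63 = 0b0111111
Split: l1_idx=1, l2_idx=3, offset=7
L1[1] = 3
L2[3][3] = 70
paddr = 70 * 8 + 7 = 567

Answer: 567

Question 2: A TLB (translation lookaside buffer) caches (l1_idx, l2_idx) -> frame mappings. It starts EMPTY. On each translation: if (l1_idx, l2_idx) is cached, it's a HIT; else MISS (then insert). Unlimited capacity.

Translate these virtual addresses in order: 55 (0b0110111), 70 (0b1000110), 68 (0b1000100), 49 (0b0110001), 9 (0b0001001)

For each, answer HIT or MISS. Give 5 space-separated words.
Answer: MISS MISS HIT HIT MISS

Derivation:
vaddr=55: (1,2) not in TLB -> MISS, insert
vaddr=70: (2,0) not in TLB -> MISS, insert
vaddr=68: (2,0) in TLB -> HIT
vaddr=49: (1,2) in TLB -> HIT
vaddr=9: (0,1) not in TLB -> MISS, insert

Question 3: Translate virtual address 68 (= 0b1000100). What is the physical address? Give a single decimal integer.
vaddr = 68 = 0b1000100
Split: l1_idx=2, l2_idx=0, offset=4
L1[2] = 0
L2[0][0] = 63
paddr = 63 * 8 + 4 = 508

Answer: 508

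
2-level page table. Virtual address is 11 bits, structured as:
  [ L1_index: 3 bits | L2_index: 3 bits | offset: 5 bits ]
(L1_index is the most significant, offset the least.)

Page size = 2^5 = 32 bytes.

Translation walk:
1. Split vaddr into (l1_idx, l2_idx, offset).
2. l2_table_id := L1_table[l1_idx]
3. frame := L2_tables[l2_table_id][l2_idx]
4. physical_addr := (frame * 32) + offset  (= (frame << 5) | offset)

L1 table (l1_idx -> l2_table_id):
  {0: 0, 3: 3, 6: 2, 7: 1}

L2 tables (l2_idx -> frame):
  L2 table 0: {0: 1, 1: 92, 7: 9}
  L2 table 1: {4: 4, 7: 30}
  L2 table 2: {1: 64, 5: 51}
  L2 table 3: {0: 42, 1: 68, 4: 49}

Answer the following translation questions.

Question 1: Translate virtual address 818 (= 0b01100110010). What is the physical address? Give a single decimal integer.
vaddr = 818 = 0b01100110010
Split: l1_idx=3, l2_idx=1, offset=18
L1[3] = 3
L2[3][1] = 68
paddr = 68 * 32 + 18 = 2194

Answer: 2194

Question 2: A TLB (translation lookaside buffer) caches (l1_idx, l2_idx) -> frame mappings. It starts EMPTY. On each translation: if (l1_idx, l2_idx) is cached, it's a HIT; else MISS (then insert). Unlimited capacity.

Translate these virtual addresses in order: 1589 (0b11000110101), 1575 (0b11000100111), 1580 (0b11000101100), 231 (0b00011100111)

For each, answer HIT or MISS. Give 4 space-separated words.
Answer: MISS HIT HIT MISS

Derivation:
vaddr=1589: (6,1) not in TLB -> MISS, insert
vaddr=1575: (6,1) in TLB -> HIT
vaddr=1580: (6,1) in TLB -> HIT
vaddr=231: (0,7) not in TLB -> MISS, insert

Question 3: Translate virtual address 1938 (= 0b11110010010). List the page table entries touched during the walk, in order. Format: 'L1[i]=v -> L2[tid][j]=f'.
vaddr = 1938 = 0b11110010010
Split: l1_idx=7, l2_idx=4, offset=18

Answer: L1[7]=1 -> L2[1][4]=4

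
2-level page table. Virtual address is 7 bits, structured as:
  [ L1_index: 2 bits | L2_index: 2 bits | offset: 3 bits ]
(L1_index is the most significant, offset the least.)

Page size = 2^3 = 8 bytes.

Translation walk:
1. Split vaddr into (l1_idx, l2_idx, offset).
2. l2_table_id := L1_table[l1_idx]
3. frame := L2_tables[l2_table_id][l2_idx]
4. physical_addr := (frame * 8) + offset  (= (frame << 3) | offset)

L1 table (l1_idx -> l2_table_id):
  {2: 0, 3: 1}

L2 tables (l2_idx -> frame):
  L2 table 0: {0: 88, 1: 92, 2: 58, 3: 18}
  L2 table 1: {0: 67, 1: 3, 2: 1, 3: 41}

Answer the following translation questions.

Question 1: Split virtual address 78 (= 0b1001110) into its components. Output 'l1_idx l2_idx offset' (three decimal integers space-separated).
Answer: 2 1 6

Derivation:
vaddr = 78 = 0b1001110
  top 2 bits -> l1_idx = 2
  next 2 bits -> l2_idx = 1
  bottom 3 bits -> offset = 6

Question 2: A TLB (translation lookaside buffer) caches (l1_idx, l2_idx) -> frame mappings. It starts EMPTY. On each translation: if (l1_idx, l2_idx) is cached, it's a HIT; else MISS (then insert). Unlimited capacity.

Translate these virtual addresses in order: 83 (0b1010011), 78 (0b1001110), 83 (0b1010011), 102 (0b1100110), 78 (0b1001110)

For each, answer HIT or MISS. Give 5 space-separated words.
vaddr=83: (2,2) not in TLB -> MISS, insert
vaddr=78: (2,1) not in TLB -> MISS, insert
vaddr=83: (2,2) in TLB -> HIT
vaddr=102: (3,0) not in TLB -> MISS, insert
vaddr=78: (2,1) in TLB -> HIT

Answer: MISS MISS HIT MISS HIT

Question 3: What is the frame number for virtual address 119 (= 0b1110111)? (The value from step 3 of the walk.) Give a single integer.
Answer: 1

Derivation:
vaddr = 119: l1_idx=3, l2_idx=2
L1[3] = 1; L2[1][2] = 1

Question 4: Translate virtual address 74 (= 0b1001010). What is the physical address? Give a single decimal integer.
Answer: 738

Derivation:
vaddr = 74 = 0b1001010
Split: l1_idx=2, l2_idx=1, offset=2
L1[2] = 0
L2[0][1] = 92
paddr = 92 * 8 + 2 = 738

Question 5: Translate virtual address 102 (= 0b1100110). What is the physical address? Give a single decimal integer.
Answer: 542

Derivation:
vaddr = 102 = 0b1100110
Split: l1_idx=3, l2_idx=0, offset=6
L1[3] = 1
L2[1][0] = 67
paddr = 67 * 8 + 6 = 542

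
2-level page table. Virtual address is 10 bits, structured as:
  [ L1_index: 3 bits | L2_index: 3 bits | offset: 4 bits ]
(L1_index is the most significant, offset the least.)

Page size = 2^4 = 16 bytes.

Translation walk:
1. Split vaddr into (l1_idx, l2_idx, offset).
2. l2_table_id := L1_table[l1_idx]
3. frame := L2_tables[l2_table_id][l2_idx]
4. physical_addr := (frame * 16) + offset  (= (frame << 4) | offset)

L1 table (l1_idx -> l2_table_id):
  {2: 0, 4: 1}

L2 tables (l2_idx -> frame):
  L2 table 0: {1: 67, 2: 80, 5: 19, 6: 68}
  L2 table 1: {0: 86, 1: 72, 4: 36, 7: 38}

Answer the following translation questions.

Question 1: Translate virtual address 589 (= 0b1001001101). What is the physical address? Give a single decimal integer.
vaddr = 589 = 0b1001001101
Split: l1_idx=4, l2_idx=4, offset=13
L1[4] = 1
L2[1][4] = 36
paddr = 36 * 16 + 13 = 589

Answer: 589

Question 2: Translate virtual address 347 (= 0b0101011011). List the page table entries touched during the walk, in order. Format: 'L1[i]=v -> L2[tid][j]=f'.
Answer: L1[2]=0 -> L2[0][5]=19

Derivation:
vaddr = 347 = 0b0101011011
Split: l1_idx=2, l2_idx=5, offset=11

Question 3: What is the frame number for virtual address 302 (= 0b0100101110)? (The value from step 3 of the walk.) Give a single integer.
Answer: 80

Derivation:
vaddr = 302: l1_idx=2, l2_idx=2
L1[2] = 0; L2[0][2] = 80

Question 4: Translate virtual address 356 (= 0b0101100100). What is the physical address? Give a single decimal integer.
vaddr = 356 = 0b0101100100
Split: l1_idx=2, l2_idx=6, offset=4
L1[2] = 0
L2[0][6] = 68
paddr = 68 * 16 + 4 = 1092

Answer: 1092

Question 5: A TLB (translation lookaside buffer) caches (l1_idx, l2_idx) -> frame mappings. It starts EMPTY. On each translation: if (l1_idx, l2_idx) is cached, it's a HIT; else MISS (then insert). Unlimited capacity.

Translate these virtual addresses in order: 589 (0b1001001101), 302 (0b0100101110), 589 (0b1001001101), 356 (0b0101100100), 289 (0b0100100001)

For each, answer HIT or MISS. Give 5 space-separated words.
vaddr=589: (4,4) not in TLB -> MISS, insert
vaddr=302: (2,2) not in TLB -> MISS, insert
vaddr=589: (4,4) in TLB -> HIT
vaddr=356: (2,6) not in TLB -> MISS, insert
vaddr=289: (2,2) in TLB -> HIT

Answer: MISS MISS HIT MISS HIT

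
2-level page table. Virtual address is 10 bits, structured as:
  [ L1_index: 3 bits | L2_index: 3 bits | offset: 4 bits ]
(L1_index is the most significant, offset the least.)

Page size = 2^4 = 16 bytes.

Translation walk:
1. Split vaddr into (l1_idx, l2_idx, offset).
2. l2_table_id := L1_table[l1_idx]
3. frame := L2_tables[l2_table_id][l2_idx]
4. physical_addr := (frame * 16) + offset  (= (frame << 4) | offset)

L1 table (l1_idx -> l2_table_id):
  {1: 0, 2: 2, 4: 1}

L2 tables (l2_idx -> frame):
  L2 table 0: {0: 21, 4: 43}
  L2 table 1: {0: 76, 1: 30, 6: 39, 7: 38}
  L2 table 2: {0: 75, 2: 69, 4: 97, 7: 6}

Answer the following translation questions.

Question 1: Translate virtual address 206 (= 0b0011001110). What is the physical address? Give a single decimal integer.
vaddr = 206 = 0b0011001110
Split: l1_idx=1, l2_idx=4, offset=14
L1[1] = 0
L2[0][4] = 43
paddr = 43 * 16 + 14 = 702

Answer: 702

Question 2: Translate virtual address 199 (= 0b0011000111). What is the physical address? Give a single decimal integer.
vaddr = 199 = 0b0011000111
Split: l1_idx=1, l2_idx=4, offset=7
L1[1] = 0
L2[0][4] = 43
paddr = 43 * 16 + 7 = 695

Answer: 695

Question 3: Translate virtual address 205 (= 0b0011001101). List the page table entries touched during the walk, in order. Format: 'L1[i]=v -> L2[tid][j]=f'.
vaddr = 205 = 0b0011001101
Split: l1_idx=1, l2_idx=4, offset=13

Answer: L1[1]=0 -> L2[0][4]=43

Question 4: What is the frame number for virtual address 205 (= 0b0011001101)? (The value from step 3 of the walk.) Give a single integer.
vaddr = 205: l1_idx=1, l2_idx=4
L1[1] = 0; L2[0][4] = 43

Answer: 43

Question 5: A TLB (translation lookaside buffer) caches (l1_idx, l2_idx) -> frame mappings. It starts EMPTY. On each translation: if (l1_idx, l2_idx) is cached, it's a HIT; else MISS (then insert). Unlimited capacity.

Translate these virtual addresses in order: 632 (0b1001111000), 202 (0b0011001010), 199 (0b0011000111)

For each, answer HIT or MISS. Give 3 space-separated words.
vaddr=632: (4,7) not in TLB -> MISS, insert
vaddr=202: (1,4) not in TLB -> MISS, insert
vaddr=199: (1,4) in TLB -> HIT

Answer: MISS MISS HIT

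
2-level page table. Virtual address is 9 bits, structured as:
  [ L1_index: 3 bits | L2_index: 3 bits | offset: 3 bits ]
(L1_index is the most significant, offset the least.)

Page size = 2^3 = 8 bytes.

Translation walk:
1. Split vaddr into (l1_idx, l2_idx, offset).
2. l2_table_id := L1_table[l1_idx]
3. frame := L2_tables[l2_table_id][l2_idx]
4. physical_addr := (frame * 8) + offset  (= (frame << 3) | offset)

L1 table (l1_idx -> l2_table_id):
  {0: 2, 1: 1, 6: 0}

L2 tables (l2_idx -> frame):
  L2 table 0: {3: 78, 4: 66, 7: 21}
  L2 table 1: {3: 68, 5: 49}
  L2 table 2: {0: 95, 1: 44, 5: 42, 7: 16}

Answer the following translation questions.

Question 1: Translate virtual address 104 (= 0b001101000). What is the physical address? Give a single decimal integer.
Answer: 392

Derivation:
vaddr = 104 = 0b001101000
Split: l1_idx=1, l2_idx=5, offset=0
L1[1] = 1
L2[1][5] = 49
paddr = 49 * 8 + 0 = 392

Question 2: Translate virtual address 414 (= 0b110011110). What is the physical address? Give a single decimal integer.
Answer: 630

Derivation:
vaddr = 414 = 0b110011110
Split: l1_idx=6, l2_idx=3, offset=6
L1[6] = 0
L2[0][3] = 78
paddr = 78 * 8 + 6 = 630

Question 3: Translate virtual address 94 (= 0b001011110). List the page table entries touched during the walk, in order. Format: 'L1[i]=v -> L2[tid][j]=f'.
vaddr = 94 = 0b001011110
Split: l1_idx=1, l2_idx=3, offset=6

Answer: L1[1]=1 -> L2[1][3]=68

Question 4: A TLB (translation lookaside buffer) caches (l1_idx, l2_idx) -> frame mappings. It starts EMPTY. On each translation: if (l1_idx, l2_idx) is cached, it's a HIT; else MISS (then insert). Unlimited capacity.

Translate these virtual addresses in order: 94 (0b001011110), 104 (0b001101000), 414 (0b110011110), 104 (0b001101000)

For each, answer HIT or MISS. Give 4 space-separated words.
Answer: MISS MISS MISS HIT

Derivation:
vaddr=94: (1,3) not in TLB -> MISS, insert
vaddr=104: (1,5) not in TLB -> MISS, insert
vaddr=414: (6,3) not in TLB -> MISS, insert
vaddr=104: (1,5) in TLB -> HIT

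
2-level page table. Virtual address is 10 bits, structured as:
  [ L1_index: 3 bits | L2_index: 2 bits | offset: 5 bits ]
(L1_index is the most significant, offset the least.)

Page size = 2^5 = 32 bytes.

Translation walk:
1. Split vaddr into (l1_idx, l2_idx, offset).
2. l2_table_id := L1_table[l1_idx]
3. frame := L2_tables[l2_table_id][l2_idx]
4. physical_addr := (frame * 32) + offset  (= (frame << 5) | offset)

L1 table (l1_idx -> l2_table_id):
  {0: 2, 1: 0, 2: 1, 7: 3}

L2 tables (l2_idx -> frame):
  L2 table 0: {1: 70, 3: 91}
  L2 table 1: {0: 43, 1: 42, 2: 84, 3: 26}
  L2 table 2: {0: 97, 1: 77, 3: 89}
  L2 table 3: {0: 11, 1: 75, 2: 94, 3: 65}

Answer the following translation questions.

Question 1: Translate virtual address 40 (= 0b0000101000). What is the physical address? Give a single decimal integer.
Answer: 2472

Derivation:
vaddr = 40 = 0b0000101000
Split: l1_idx=0, l2_idx=1, offset=8
L1[0] = 2
L2[2][1] = 77
paddr = 77 * 32 + 8 = 2472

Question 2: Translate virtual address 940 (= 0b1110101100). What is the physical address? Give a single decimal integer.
vaddr = 940 = 0b1110101100
Split: l1_idx=7, l2_idx=1, offset=12
L1[7] = 3
L2[3][1] = 75
paddr = 75 * 32 + 12 = 2412

Answer: 2412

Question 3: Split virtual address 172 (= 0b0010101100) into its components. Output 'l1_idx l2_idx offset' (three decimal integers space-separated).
Answer: 1 1 12

Derivation:
vaddr = 172 = 0b0010101100
  top 3 bits -> l1_idx = 1
  next 2 bits -> l2_idx = 1
  bottom 5 bits -> offset = 12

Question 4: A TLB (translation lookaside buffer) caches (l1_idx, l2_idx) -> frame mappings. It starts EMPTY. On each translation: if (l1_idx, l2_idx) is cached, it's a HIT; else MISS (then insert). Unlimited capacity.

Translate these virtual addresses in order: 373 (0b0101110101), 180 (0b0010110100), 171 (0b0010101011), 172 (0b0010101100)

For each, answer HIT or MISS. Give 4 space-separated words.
Answer: MISS MISS HIT HIT

Derivation:
vaddr=373: (2,3) not in TLB -> MISS, insert
vaddr=180: (1,1) not in TLB -> MISS, insert
vaddr=171: (1,1) in TLB -> HIT
vaddr=172: (1,1) in TLB -> HIT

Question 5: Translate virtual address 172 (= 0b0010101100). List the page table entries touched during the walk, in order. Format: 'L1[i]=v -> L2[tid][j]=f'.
Answer: L1[1]=0 -> L2[0][1]=70

Derivation:
vaddr = 172 = 0b0010101100
Split: l1_idx=1, l2_idx=1, offset=12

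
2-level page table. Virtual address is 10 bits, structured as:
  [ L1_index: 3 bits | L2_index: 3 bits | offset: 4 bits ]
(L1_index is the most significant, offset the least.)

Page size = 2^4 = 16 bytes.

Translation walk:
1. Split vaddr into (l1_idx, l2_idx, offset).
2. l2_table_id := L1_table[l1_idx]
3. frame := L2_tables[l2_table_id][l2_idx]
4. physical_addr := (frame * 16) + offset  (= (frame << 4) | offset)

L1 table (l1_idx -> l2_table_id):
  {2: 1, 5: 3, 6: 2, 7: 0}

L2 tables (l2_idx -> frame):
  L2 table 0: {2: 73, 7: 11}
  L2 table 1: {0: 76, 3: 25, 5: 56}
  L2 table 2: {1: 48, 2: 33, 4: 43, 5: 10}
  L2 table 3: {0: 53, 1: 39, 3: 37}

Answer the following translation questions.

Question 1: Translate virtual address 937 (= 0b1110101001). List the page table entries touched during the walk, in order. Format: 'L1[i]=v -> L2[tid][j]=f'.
Answer: L1[7]=0 -> L2[0][2]=73

Derivation:
vaddr = 937 = 0b1110101001
Split: l1_idx=7, l2_idx=2, offset=9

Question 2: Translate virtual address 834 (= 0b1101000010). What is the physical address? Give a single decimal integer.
Answer: 690

Derivation:
vaddr = 834 = 0b1101000010
Split: l1_idx=6, l2_idx=4, offset=2
L1[6] = 2
L2[2][4] = 43
paddr = 43 * 16 + 2 = 690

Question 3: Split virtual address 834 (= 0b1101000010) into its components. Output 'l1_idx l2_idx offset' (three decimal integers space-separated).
Answer: 6 4 2

Derivation:
vaddr = 834 = 0b1101000010
  top 3 bits -> l1_idx = 6
  next 3 bits -> l2_idx = 4
  bottom 4 bits -> offset = 2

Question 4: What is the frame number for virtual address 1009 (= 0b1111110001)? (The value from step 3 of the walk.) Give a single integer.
Answer: 11

Derivation:
vaddr = 1009: l1_idx=7, l2_idx=7
L1[7] = 0; L2[0][7] = 11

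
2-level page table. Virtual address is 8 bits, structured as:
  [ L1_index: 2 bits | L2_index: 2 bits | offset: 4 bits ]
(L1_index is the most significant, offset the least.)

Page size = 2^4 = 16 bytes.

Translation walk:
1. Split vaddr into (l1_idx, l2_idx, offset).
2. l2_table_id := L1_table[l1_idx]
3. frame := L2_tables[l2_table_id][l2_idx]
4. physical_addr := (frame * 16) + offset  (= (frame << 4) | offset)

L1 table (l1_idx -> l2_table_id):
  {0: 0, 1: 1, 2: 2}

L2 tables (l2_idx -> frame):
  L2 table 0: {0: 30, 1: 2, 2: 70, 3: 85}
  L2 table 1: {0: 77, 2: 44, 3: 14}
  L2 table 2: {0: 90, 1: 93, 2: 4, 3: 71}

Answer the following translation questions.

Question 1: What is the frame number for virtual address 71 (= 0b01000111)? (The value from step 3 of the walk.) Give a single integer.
vaddr = 71: l1_idx=1, l2_idx=0
L1[1] = 1; L2[1][0] = 77

Answer: 77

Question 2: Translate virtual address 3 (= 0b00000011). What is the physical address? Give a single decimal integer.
vaddr = 3 = 0b00000011
Split: l1_idx=0, l2_idx=0, offset=3
L1[0] = 0
L2[0][0] = 30
paddr = 30 * 16 + 3 = 483

Answer: 483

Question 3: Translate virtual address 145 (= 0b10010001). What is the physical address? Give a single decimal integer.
Answer: 1489

Derivation:
vaddr = 145 = 0b10010001
Split: l1_idx=2, l2_idx=1, offset=1
L1[2] = 2
L2[2][1] = 93
paddr = 93 * 16 + 1 = 1489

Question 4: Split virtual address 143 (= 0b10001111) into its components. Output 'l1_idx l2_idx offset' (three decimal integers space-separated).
Answer: 2 0 15

Derivation:
vaddr = 143 = 0b10001111
  top 2 bits -> l1_idx = 2
  next 2 bits -> l2_idx = 0
  bottom 4 bits -> offset = 15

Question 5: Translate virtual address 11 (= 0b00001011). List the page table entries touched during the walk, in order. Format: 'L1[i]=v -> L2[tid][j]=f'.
Answer: L1[0]=0 -> L2[0][0]=30

Derivation:
vaddr = 11 = 0b00001011
Split: l1_idx=0, l2_idx=0, offset=11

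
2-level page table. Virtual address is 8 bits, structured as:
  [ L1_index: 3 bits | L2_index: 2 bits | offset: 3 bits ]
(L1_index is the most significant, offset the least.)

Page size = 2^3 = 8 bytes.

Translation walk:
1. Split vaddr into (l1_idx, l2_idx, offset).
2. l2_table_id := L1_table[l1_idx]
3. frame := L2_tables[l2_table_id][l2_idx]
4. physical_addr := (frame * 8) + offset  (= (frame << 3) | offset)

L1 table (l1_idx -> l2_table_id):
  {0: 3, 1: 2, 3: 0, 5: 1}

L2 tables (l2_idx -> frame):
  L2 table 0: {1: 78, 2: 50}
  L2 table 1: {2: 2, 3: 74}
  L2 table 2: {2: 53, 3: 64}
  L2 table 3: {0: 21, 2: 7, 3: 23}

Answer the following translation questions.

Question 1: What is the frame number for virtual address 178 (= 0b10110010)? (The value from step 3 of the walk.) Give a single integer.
vaddr = 178: l1_idx=5, l2_idx=2
L1[5] = 1; L2[1][2] = 2

Answer: 2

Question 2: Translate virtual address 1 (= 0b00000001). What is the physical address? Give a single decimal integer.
vaddr = 1 = 0b00000001
Split: l1_idx=0, l2_idx=0, offset=1
L1[0] = 3
L2[3][0] = 21
paddr = 21 * 8 + 1 = 169

Answer: 169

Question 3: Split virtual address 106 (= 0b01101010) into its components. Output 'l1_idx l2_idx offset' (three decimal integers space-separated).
Answer: 3 1 2

Derivation:
vaddr = 106 = 0b01101010
  top 3 bits -> l1_idx = 3
  next 2 bits -> l2_idx = 1
  bottom 3 bits -> offset = 2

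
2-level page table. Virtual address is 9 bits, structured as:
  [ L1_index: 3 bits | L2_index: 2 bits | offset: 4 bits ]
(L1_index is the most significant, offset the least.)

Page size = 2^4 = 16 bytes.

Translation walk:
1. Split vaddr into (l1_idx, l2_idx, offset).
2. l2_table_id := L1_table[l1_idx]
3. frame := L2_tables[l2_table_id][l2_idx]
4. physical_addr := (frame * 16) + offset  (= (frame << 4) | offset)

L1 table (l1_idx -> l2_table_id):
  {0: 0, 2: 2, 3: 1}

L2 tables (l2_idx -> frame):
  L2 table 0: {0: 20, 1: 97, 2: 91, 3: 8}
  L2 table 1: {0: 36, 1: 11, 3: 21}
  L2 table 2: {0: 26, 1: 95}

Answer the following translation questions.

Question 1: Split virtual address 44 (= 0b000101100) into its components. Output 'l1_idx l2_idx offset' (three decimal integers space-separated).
Answer: 0 2 12

Derivation:
vaddr = 44 = 0b000101100
  top 3 bits -> l1_idx = 0
  next 2 bits -> l2_idx = 2
  bottom 4 bits -> offset = 12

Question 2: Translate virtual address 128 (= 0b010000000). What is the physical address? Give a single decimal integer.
vaddr = 128 = 0b010000000
Split: l1_idx=2, l2_idx=0, offset=0
L1[2] = 2
L2[2][0] = 26
paddr = 26 * 16 + 0 = 416

Answer: 416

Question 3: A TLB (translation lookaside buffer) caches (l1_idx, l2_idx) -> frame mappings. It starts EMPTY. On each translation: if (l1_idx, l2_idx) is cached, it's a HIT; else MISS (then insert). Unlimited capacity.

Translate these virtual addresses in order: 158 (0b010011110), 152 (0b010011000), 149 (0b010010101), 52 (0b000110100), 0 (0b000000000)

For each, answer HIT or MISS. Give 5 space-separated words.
vaddr=158: (2,1) not in TLB -> MISS, insert
vaddr=152: (2,1) in TLB -> HIT
vaddr=149: (2,1) in TLB -> HIT
vaddr=52: (0,3) not in TLB -> MISS, insert
vaddr=0: (0,0) not in TLB -> MISS, insert

Answer: MISS HIT HIT MISS MISS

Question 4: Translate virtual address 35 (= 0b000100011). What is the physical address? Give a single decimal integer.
vaddr = 35 = 0b000100011
Split: l1_idx=0, l2_idx=2, offset=3
L1[0] = 0
L2[0][2] = 91
paddr = 91 * 16 + 3 = 1459

Answer: 1459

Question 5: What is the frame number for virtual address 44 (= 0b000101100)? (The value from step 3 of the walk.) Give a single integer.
Answer: 91

Derivation:
vaddr = 44: l1_idx=0, l2_idx=2
L1[0] = 0; L2[0][2] = 91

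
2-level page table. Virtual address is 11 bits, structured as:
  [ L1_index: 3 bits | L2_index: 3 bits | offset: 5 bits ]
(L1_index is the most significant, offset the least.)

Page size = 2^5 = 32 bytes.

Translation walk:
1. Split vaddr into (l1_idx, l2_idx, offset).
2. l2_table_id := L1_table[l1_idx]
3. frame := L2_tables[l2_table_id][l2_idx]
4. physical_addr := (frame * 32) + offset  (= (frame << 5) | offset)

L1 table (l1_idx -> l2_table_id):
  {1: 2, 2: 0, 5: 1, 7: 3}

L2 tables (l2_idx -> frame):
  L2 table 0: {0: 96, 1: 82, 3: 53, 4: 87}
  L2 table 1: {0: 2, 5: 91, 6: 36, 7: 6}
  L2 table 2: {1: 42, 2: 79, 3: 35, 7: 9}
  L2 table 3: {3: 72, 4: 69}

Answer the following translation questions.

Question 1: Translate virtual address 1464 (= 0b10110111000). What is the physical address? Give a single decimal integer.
Answer: 2936

Derivation:
vaddr = 1464 = 0b10110111000
Split: l1_idx=5, l2_idx=5, offset=24
L1[5] = 1
L2[1][5] = 91
paddr = 91 * 32 + 24 = 2936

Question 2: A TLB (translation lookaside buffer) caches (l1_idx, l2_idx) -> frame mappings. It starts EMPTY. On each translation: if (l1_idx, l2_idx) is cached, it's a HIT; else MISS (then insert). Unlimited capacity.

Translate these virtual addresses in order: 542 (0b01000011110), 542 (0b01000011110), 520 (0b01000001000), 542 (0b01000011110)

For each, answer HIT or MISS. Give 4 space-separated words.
Answer: MISS HIT HIT HIT

Derivation:
vaddr=542: (2,0) not in TLB -> MISS, insert
vaddr=542: (2,0) in TLB -> HIT
vaddr=520: (2,0) in TLB -> HIT
vaddr=542: (2,0) in TLB -> HIT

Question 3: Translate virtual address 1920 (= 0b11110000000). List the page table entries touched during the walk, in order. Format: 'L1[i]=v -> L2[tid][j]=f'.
Answer: L1[7]=3 -> L2[3][4]=69

Derivation:
vaddr = 1920 = 0b11110000000
Split: l1_idx=7, l2_idx=4, offset=0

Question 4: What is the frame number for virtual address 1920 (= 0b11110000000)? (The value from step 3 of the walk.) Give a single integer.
vaddr = 1920: l1_idx=7, l2_idx=4
L1[7] = 3; L2[3][4] = 69

Answer: 69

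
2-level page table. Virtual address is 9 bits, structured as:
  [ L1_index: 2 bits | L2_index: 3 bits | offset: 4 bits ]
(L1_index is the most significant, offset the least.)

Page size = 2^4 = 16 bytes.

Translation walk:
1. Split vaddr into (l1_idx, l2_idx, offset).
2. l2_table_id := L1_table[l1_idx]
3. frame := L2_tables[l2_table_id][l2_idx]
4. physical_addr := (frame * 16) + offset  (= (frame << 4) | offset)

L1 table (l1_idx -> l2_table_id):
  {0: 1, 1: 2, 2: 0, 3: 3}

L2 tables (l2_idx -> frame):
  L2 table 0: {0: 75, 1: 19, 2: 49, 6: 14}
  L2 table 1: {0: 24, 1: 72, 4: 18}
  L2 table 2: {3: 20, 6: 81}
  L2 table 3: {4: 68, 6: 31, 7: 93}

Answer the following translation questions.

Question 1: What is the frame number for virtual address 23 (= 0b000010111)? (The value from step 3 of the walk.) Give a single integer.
vaddr = 23: l1_idx=0, l2_idx=1
L1[0] = 1; L2[1][1] = 72

Answer: 72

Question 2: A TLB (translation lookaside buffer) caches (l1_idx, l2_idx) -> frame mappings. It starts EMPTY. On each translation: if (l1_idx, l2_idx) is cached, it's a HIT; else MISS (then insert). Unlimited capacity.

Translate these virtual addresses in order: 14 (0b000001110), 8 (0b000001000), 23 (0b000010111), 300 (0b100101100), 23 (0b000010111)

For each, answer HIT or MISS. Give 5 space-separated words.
vaddr=14: (0,0) not in TLB -> MISS, insert
vaddr=8: (0,0) in TLB -> HIT
vaddr=23: (0,1) not in TLB -> MISS, insert
vaddr=300: (2,2) not in TLB -> MISS, insert
vaddr=23: (0,1) in TLB -> HIT

Answer: MISS HIT MISS MISS HIT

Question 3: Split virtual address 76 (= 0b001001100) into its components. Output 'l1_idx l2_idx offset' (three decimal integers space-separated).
Answer: 0 4 12

Derivation:
vaddr = 76 = 0b001001100
  top 2 bits -> l1_idx = 0
  next 3 bits -> l2_idx = 4
  bottom 4 bits -> offset = 12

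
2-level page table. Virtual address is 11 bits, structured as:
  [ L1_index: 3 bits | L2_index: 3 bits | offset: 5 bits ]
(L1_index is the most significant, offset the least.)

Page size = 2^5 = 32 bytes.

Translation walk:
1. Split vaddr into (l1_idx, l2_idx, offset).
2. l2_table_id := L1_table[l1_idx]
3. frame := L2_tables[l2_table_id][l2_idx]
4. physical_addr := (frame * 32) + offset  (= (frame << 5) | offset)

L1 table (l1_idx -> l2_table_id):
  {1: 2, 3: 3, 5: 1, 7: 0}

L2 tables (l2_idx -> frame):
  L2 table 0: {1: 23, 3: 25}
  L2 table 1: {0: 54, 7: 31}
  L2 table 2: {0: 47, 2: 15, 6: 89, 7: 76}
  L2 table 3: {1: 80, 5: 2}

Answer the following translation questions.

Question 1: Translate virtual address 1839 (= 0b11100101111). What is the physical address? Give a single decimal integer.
Answer: 751

Derivation:
vaddr = 1839 = 0b11100101111
Split: l1_idx=7, l2_idx=1, offset=15
L1[7] = 0
L2[0][1] = 23
paddr = 23 * 32 + 15 = 751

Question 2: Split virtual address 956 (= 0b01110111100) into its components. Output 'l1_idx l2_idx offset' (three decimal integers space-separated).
vaddr = 956 = 0b01110111100
  top 3 bits -> l1_idx = 3
  next 3 bits -> l2_idx = 5
  bottom 5 bits -> offset = 28

Answer: 3 5 28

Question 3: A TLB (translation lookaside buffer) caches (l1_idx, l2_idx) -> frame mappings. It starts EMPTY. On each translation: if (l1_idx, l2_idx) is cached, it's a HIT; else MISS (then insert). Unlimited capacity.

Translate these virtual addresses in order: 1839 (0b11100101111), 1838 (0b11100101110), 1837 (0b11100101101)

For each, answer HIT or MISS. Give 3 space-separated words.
Answer: MISS HIT HIT

Derivation:
vaddr=1839: (7,1) not in TLB -> MISS, insert
vaddr=1838: (7,1) in TLB -> HIT
vaddr=1837: (7,1) in TLB -> HIT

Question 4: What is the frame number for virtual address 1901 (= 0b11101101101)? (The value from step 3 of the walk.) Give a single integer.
Answer: 25

Derivation:
vaddr = 1901: l1_idx=7, l2_idx=3
L1[7] = 0; L2[0][3] = 25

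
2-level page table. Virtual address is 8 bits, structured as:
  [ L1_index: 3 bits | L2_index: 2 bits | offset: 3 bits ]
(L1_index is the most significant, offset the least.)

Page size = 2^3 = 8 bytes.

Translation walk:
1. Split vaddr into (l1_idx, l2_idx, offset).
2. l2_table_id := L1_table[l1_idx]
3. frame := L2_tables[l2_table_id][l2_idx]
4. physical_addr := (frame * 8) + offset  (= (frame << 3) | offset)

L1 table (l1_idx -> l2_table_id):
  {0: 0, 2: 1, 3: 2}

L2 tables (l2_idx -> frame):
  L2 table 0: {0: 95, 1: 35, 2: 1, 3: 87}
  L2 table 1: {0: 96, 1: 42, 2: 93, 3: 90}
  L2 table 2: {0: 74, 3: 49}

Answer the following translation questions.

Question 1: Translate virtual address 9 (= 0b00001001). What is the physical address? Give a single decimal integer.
vaddr = 9 = 0b00001001
Split: l1_idx=0, l2_idx=1, offset=1
L1[0] = 0
L2[0][1] = 35
paddr = 35 * 8 + 1 = 281

Answer: 281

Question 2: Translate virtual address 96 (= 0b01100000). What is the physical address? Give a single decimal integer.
vaddr = 96 = 0b01100000
Split: l1_idx=3, l2_idx=0, offset=0
L1[3] = 2
L2[2][0] = 74
paddr = 74 * 8 + 0 = 592

Answer: 592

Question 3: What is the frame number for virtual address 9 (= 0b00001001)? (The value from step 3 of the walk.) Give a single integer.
vaddr = 9: l1_idx=0, l2_idx=1
L1[0] = 0; L2[0][1] = 35

Answer: 35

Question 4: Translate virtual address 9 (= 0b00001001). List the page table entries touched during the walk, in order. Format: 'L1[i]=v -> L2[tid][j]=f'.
Answer: L1[0]=0 -> L2[0][1]=35

Derivation:
vaddr = 9 = 0b00001001
Split: l1_idx=0, l2_idx=1, offset=1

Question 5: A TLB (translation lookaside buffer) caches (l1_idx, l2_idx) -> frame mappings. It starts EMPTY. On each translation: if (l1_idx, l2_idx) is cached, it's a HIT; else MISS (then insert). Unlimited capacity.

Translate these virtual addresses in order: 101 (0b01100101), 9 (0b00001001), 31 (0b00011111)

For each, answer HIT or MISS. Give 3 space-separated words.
Answer: MISS MISS MISS

Derivation:
vaddr=101: (3,0) not in TLB -> MISS, insert
vaddr=9: (0,1) not in TLB -> MISS, insert
vaddr=31: (0,3) not in TLB -> MISS, insert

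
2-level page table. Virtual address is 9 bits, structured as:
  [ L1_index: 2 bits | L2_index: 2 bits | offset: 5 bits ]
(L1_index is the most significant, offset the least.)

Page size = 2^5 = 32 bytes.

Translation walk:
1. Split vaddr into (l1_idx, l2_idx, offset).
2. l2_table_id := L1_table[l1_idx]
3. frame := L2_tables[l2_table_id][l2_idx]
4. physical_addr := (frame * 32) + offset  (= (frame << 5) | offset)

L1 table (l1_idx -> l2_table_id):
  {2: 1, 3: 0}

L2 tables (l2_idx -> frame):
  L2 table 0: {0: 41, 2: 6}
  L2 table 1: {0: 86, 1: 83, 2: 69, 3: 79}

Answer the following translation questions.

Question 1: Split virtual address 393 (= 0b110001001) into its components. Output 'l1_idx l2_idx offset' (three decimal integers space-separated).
Answer: 3 0 9

Derivation:
vaddr = 393 = 0b110001001
  top 2 bits -> l1_idx = 3
  next 2 bits -> l2_idx = 0
  bottom 5 bits -> offset = 9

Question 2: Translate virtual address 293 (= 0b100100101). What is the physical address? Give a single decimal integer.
vaddr = 293 = 0b100100101
Split: l1_idx=2, l2_idx=1, offset=5
L1[2] = 1
L2[1][1] = 83
paddr = 83 * 32 + 5 = 2661

Answer: 2661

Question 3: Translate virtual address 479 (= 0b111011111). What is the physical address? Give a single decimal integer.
vaddr = 479 = 0b111011111
Split: l1_idx=3, l2_idx=2, offset=31
L1[3] = 0
L2[0][2] = 6
paddr = 6 * 32 + 31 = 223

Answer: 223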